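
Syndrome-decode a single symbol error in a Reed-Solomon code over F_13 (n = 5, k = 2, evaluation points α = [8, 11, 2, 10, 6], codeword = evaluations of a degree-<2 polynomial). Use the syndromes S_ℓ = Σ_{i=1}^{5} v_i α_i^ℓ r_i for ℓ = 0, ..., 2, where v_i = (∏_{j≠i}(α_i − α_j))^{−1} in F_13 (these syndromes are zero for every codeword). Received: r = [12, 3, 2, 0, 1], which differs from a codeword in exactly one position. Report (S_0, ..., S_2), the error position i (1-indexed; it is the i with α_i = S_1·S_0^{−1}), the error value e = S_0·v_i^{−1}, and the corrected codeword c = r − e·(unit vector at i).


S = (10, 2, 3), error at position 1, error magnitude e = 5, c = [7, 3, 2, 0, 1].

Step 1: column multipliers v_i = (∏_{j≠i}(α_i − α_j))^{−1} mod 13.
  i = 1 (α = 8): (8−11)(8−2)(8−10)(8−6) = (−3)·6·(−2)·2 = 72 ≡ 7, so v_1 = 7^{−1} = 2 (mod 13).
  i = 2 (α = 11): (11−8)(11−2)(11−10)(11−6) = 3·9·1·5 = 135 ≡ 5, so v_2 = 5^{−1} = 8 (mod 13).
  i = 3 (α = 2): (2−8)(2−11)(2−10)(2−6) = (−6)·(−9)·(−8)·(−4) = 1728 ≡ 12, so v_3 = 12^{−1} = 12 (mod 13).
  i = 4 (α = 10): (10−8)(10−11)(10−2)(10−6) = 2·(−1)·8·4 = −64 ≡ 1, so v_4 = 1^{−1} = 1 (mod 13).
  i = 5 (α = 6): (6−8)(6−11)(6−2)(6−10) = (−2)·(−5)·4·(−4) = −160 ≡ 9, so v_5 = 9^{−1} = 3 (mod 13).
  v = [2, 8, 12, 1, 3].
Step 2: syndromes of r = [12, 3, 2, 0, 1] (all sums mod 13).
  S_0 = Σ v_i r_i = 2·12 + 8·3 + 12·2 + 1·0 + 3·1 = 75 ≡ 10.
  S_1 = Σ v_i α_i r_i = 2·8·12 + 8·11·3 + 12·2·2 + 1·10·0 + 3·6·1 = 522 ≡ 2.
  α_i^2 mod 13 = [12, 4, 4, 9, 10].
  S_2 = Σ v_i α_i^2 r_i = 2·12·12 + 8·4·3 + 12·4·2 + 1·9·0 + 3·10·1 = 510 ≡ 3.
  S = (10, 2, 3) ≠ 0, so r is not a codeword (an error is present).
Step 3: locate the error. For a single error e at position i, S_ℓ = v_i·e·α_i^ℓ, so α_err = S_1/S_0.
  S_0^{−1} = 10^{−1} = 4 (mod 13), so α_err = 2·4 = 8 ≡ 8 = α_1. Error position i = 1.
  Consistency check: S_2/S_1 = 3·7 = 21 ≡ 8 = α_err ✓ (single-error assumption holds).
Step 4: error magnitude e = S_0/v_1 = S_0·∏_{j≠1}(α_1 − α_j) = 10·7 = 70 ≡ 5 (mod 13).
Step 5: correct position 1: c_1 = r_1 − e = 12 − 5 ≡ 7 (mod 13). Hence c = [7, 3, 2, 0, 1].
  Check: interpolating c through the α_i gives m(x) = 9 + 3·x (degree < 2) with m(α_i) = c_i for every i, so c is indeed a codeword.


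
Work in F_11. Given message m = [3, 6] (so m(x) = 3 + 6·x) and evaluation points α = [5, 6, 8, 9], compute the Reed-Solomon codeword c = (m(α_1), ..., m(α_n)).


c = [0, 6, 7, 2]

Message polynomial: m(x) = 3 + 6·x (mod 11).
For each evaluation point α_i, compute m(α_i) mod 11:
  α_1 = 5: Horner steps 6 → 0, so m(5) = 0.
  α_2 = 6: Horner steps 6 → 6, so m(6) = 6.
  α_3 = 8: Horner steps 6 → 7, so m(8) = 7.
  α_4 = 9: Horner steps 6 → 2, so m(9) = 2.
Codeword c = [0, 6, 7, 2] ∈ F_11^4.


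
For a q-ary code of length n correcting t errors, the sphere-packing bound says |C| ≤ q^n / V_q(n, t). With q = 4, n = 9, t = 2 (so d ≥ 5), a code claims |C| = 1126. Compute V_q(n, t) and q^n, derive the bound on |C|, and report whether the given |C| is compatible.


V_q(n, t) = 352, q^n = 262144, Hamming bound = 744, |C| = 1126 > bound (violated).

Step 1: Compute V_q(n, t) = Σ_{j=0}^2 C(n, j) (q−1)^j.
  j = 0: C(9,0)·(3)^0 = 1·1 = 1.
  j = 1: C(9,1)·(3)^1 = 9·3 = 27.
  j = 2: C(9,2)·(3)^2 = 36·9 = 324.
  V_q(n, t) = 1 + 27 + 324 = 352.
Step 2: q^n = 4^9 = 262144.
Step 3: Hamming bound ⌊q^n / V_q(n,t)⌋ = ⌊262144/352⌋ = 744.
Step 4: Compare |C| = 1126 to 744: violated.
The claimed |C| lies above the Hamming bound, so no 4-ary code of length 9 with d ≥ 5 can have 1126 codewords.


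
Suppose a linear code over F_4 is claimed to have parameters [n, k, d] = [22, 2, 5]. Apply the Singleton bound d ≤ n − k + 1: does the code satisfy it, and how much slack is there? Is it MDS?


Singleton RHS = n − k + 1 = 21, slack = 16, bound satisfied, not MDS.

Singleton bound: d ≤ n − k + 1.
Here n = 22, k = 2, so n − k + 1 = 21.
Given d = 5, check d ≤ 21: YES.
Slack = (n − k + 1) − d = 16.
The code is NOT MDS (slack = 16 > 0).
Description: the claimed parameters are [22, 2, 5]_4; such a code would be non-MDS.


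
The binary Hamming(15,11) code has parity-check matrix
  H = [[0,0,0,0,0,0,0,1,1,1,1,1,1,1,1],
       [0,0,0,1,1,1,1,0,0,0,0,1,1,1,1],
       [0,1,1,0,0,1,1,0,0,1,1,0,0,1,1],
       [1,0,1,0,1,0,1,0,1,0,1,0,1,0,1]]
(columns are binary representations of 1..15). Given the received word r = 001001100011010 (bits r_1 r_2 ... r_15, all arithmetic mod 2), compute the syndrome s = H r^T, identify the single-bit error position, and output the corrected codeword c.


s = (1, 0, 1, 1)^T, error position = 11, corrected codeword c = 001001100001010

Compute s = H r^T mod 2 one row at a time:
  s_1 = 0 + 0 + 0 + 1 + 1 + 0 + 1 + 0 = 3 ≡ 1 (mod 2).
  s_2 = 0 + 0 + 1 + 1 + 1 + 0 + 1 + 0 = 4 ≡ 0 (mod 2).
  s_3 = 0 + 1 + 1 + 1 + 0 + 1 + 1 + 0 = 5 ≡ 1 (mod 2).
  s_4 = 0 + 1 + 0 + 1 + 0 + 1 + 0 + 0 = 3 ≡ 1 (mod 2).
s = (1, 0, 1, 1)^T — this equals column 11 of H (binary 1011), so error is at position 11.
Correct: flip bit 11 of r = 001001100011010 to get c = 001001100001010.


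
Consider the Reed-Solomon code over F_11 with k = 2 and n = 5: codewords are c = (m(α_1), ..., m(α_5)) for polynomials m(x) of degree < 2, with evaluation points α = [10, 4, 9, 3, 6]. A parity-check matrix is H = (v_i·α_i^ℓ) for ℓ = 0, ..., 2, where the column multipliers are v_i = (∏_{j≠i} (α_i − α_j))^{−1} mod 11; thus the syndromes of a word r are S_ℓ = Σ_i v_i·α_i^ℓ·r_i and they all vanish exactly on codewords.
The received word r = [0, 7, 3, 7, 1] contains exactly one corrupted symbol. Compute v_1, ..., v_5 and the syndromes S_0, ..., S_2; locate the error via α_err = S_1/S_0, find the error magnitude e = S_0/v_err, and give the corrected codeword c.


S = (6, 7, 10), error at position 4, error magnitude e = 8, c = [0, 7, 3, 10, 1].

Step 1: column multipliers v_i = (∏_{j≠i}(α_i − α_j))^{−1} mod 11.
  i = 1 (α = 10): (10−4)(10−9)(10−3)(10−6) = 6·1·7·4 = 168 ≡ 3, so v_1 = 3^{−1} = 4 (mod 11).
  i = 2 (α = 4): (4−10)(4−9)(4−3)(4−6) = (−6)·(−5)·1·(−2) = −60 ≡ 6, so v_2 = 6^{−1} = 2 (mod 11).
  i = 3 (α = 9): (9−10)(9−4)(9−3)(9−6) = (−1)·5·6·3 = −90 ≡ 9, so v_3 = 9^{−1} = 5 (mod 11).
  i = 4 (α = 3): (3−10)(3−4)(3−9)(3−6) = (−7)·(−1)·(−6)·(−3) = 126 ≡ 5, so v_4 = 5^{−1} = 9 (mod 11).
  i = 5 (α = 6): (6−10)(6−4)(6−9)(6−3) = (−4)·2·(−3)·3 = 72 ≡ 6, so v_5 = 6^{−1} = 2 (mod 11).
  v = [4, 2, 5, 9, 2].
Step 2: syndromes of r = [0, 7, 3, 7, 1] (all sums mod 11).
  S_0 = Σ v_i r_i = 4·0 + 2·7 + 5·3 + 9·7 + 2·1 = 94 ≡ 6.
  S_1 = Σ v_i α_i r_i = 4·10·0 + 2·4·7 + 5·9·3 + 9·3·7 + 2·6·1 = 392 ≡ 7.
  α_i^2 mod 11 = [1, 5, 4, 9, 3].
  S_2 = Σ v_i α_i^2 r_i = 4·1·0 + 2·5·7 + 5·4·3 + 9·9·7 + 2·3·1 = 703 ≡ 10.
  S = (6, 7, 10) ≠ 0, so r is not a codeword (an error is present).
Step 3: locate the error. For a single error e at position i, S_ℓ = v_i·e·α_i^ℓ, so α_err = S_1/S_0.
  S_0^{−1} = 6^{−1} = 2 (mod 11), so α_err = 7·2 = 14 ≡ 3 = α_4. Error position i = 4.
  Consistency check: S_2/S_1 = 10·8 = 80 ≡ 3 = α_err ✓ (single-error assumption holds).
Step 4: error magnitude e = S_0/v_4 = S_0·∏_{j≠4}(α_4 − α_j) = 6·5 = 30 ≡ 8 (mod 11).
Step 5: correct position 4: c_4 = r_4 − e = 7 − 8 ≡ 10 (mod 11). Hence c = [0, 7, 3, 10, 1].
  Check: interpolating c through the α_i gives m(x) = 8 + 8·x (degree < 2) with m(α_i) = c_i for every i, so c is indeed a codeword.


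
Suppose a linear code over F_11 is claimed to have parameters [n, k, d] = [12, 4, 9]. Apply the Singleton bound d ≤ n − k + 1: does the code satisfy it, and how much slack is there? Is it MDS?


Singleton RHS = n − k + 1 = 9, slack = 0, bound satisfied, MDS.

Singleton bound: d ≤ n − k + 1.
Here n = 12, k = 4, so n − k + 1 = 9.
Given d = 9, check d ≤ 9: YES.
Slack = (n − k + 1) − d = 0.
The code is MDS (slack = 0).
Description: the claimed parameters are [12, 4, 9]_11; such a code would be MDS (meets Singleton bound).


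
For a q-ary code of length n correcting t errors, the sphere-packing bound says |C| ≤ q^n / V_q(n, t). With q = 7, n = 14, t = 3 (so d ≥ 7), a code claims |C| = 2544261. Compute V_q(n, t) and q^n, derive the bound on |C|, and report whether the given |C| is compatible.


V_q(n, t) = 81985, q^n = 678223072849, Hamming bound = 8272526, |C| = 2544261 ≤ bound (satisfied).

Step 1: Compute V_q(n, t) = Σ_{j=0}^3 C(n, j) (q−1)^j.
  j = 0: C(14,0)·(6)^0 = 1·1 = 1.
  j = 1: C(14,1)·(6)^1 = 14·6 = 84.
  j = 2: C(14,2)·(6)^2 = 91·36 = 3276.
  j = 3: C(14,3)·(6)^3 = 364·216 = 78624.
  V_q(n, t) = 1 + 84 + 3276 + 78624 = 81985.
Step 2: q^n = 7^14 = 678223072849.
Step 3: Hamming bound ⌊q^n / V_q(n,t)⌋ = ⌊678223072849/81985⌋ = 8272526.
Step 4: Compare |C| = 2544261 to 8272526: satisfied.
The claimed |C| lies below the Hamming bound.


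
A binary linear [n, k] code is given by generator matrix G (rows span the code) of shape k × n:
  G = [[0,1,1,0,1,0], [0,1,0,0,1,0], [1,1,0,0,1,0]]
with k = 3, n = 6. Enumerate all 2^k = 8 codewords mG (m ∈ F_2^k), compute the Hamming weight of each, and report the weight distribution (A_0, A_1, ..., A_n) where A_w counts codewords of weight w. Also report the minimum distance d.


Weight distribution: A_0 = 1, A_1 = 2, A_2 = 2, A_3 = 2, A_4 = 1. Minimum distance d = 1.

Enumerate all 2^3 = 8 messages m ∈ F_2^3.
For each, compute codeword c = mG in F_2^6, then tally its weight.
  m = 000 → c = 000000, weight = 0.
  m = 100 → c = 011010, weight = 3.
  m = 010 → c = 010010, weight = 2.
  m = 110 → c = 001000, weight = 1.
  m = 001 → c = 110010, weight = 3.
  m = 101 → c = 101000, weight = 2.
  m = 011 → c = 100000, weight = 1.
  m = 111 → c = 111010, weight = 4.
Tally weights:
  weight 0: 1 codewords.
  weight 1: 2 codewords.
  weight 2: 2 codewords.
  weight 3: 2 codewords.
  weight 4: 1 codewords.
Minimum distance d = smallest w > 0 with A_w > 0 = 1.
Sanity: Σ A_w = 8 = 2^3 = 8 ✓.


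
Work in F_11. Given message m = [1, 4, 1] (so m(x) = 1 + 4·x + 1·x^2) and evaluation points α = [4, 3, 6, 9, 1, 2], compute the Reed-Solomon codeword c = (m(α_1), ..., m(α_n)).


c = [0, 0, 6, 8, 6, 2]

Message polynomial: m(x) = 1 + 4·x + 1·x^2 (mod 11).
For each evaluation point α_i, compute m(α_i) mod 11:
  α_1 = 4: Horner steps 1 → 8 → 0, so m(4) = 0.
  α_2 = 3: Horner steps 1 → 7 → 0, so m(3) = 0.
  α_3 = 6: Horner steps 1 → 10 → 6, so m(6) = 6.
  α_4 = 9: Horner steps 1 → 2 → 8, so m(9) = 8.
  α_5 = 1: Horner steps 1 → 5 → 6, so m(1) = 6.
  α_6 = 2: Horner steps 1 → 6 → 2, so m(2) = 2.
Codeword c = [0, 0, 6, 8, 6, 2] ∈ F_11^6.


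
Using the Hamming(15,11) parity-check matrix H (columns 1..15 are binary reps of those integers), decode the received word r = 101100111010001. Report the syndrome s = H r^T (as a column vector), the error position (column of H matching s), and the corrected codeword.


s = (0, 1, 0, 0)^T, error position = 4, corrected codeword c = 101000111010001

Compute s = H r^T mod 2 one row at a time:
  s_1 = 1 + 1 + 0 + 1 + 0 + 0 + 0 + 1 = 4 ≡ 0 (mod 2).
  s_2 = 1 + 0 + 0 + 1 + 0 + 0 + 0 + 1 = 3 ≡ 1 (mod 2).
  s_3 = 0 + 1 + 0 + 1 + 0 + 1 + 0 + 1 = 4 ≡ 0 (mod 2).
  s_4 = 1 + 1 + 0 + 1 + 1 + 1 + 0 + 1 = 6 ≡ 0 (mod 2).
s = (0, 1, 0, 0)^T — this equals column 4 of H (binary 0100), so error is at position 4.
Correct: flip bit 4 of r = 101100111010001 to get c = 101000111010001.


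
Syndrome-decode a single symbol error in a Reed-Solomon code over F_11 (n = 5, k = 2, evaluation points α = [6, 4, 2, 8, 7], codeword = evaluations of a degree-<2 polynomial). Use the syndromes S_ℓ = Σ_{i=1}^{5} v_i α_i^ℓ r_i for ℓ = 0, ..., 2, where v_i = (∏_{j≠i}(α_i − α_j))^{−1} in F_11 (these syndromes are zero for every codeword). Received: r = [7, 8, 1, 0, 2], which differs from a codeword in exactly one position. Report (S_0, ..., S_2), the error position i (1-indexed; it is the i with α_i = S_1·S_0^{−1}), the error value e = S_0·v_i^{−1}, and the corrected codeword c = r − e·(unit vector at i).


S = (5, 8, 4), error at position 1, error magnitude e = 3, c = [4, 8, 1, 0, 2].

Step 1: column multipliers v_i = (∏_{j≠i}(α_i − α_j))^{−1} mod 11.
  i = 1 (α = 6): (6−4)(6−2)(6−8)(6−7) = 2·4·(−2)·(−1) = 16 ≡ 5, so v_1 = 5^{−1} = 9 (mod 11).
  i = 2 (α = 4): (4−6)(4−2)(4−8)(4−7) = (−2)·2·(−4)·(−3) = −48 ≡ 7, so v_2 = 7^{−1} = 8 (mod 11).
  i = 3 (α = 2): (2−6)(2−4)(2−8)(2−7) = (−4)·(−2)·(−6)·(−5) = 240 ≡ 9, so v_3 = 9^{−1} = 5 (mod 11).
  i = 4 (α = 8): (8−6)(8−4)(8−2)(8−7) = 2·4·6·1 = 48 ≡ 4, so v_4 = 4^{−1} = 3 (mod 11).
  i = 5 (α = 7): (7−6)(7−4)(7−2)(7−8) = 1·3·5·(−1) = −15 ≡ 7, so v_5 = 7^{−1} = 8 (mod 11).
  v = [9, 8, 5, 3, 8].
Step 2: syndromes of r = [7, 8, 1, 0, 2] (all sums mod 11).
  S_0 = Σ v_i r_i = 9·7 + 8·8 + 5·1 + 3·0 + 8·2 = 148 ≡ 5.
  S_1 = Σ v_i α_i r_i = 9·6·7 + 8·4·8 + 5·2·1 + 3·8·0 + 8·7·2 = 756 ≡ 8.
  α_i^2 mod 11 = [3, 5, 4, 9, 5].
  S_2 = Σ v_i α_i^2 r_i = 9·3·7 + 8·5·8 + 5·4·1 + 3·9·0 + 8·5·2 = 609 ≡ 4.
  S = (5, 8, 4) ≠ 0, so r is not a codeword (an error is present).
Step 3: locate the error. For a single error e at position i, S_ℓ = v_i·e·α_i^ℓ, so α_err = S_1/S_0.
  S_0^{−1} = 5^{−1} = 9 (mod 11), so α_err = 8·9 = 72 ≡ 6 = α_1. Error position i = 1.
  Consistency check: S_2/S_1 = 4·7 = 28 ≡ 6 = α_err ✓ (single-error assumption holds).
Step 4: error magnitude e = S_0/v_1 = S_0·∏_{j≠1}(α_1 − α_j) = 5·5 = 25 ≡ 3 (mod 11).
Step 5: correct position 1: c_1 = r_1 − e = 7 − 3 ≡ 4 (mod 11). Hence c = [4, 8, 1, 0, 2].
  Check: interpolating c through the α_i gives m(x) = 5 + 9·x (degree < 2) with m(α_i) = c_i for every i, so c is indeed a codeword.


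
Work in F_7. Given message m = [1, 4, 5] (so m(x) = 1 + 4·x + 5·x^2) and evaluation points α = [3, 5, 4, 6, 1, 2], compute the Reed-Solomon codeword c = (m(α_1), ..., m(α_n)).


c = [2, 6, 6, 2, 3, 1]

Message polynomial: m(x) = 1 + 4·x + 5·x^2 (mod 7).
For each evaluation point α_i, compute m(α_i) mod 7:
  α_1 = 3: Horner steps 5 → 5 → 2, so m(3) = 2.
  α_2 = 5: Horner steps 5 → 1 → 6, so m(5) = 6.
  α_3 = 4: Horner steps 5 → 3 → 6, so m(4) = 6.
  α_4 = 6: Horner steps 5 → 6 → 2, so m(6) = 2.
  α_5 = 1: Horner steps 5 → 2 → 3, so m(1) = 3.
  α_6 = 2: Horner steps 5 → 0 → 1, so m(2) = 1.
Codeword c = [2, 6, 6, 2, 3, 1] ∈ F_7^6.


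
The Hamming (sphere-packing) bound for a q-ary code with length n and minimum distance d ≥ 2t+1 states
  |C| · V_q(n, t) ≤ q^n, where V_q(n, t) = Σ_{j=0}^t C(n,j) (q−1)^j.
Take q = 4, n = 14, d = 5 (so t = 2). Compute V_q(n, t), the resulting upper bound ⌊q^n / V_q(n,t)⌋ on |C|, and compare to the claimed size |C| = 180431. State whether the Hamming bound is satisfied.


V_q(n, t) = 862, q^n = 268435456, Hamming bound = 311410, |C| = 180431 ≤ bound (satisfied).

Step 1: Compute V_q(n, t) = Σ_{j=0}^2 C(n, j) (q−1)^j.
  j = 0: C(14,0)·(3)^0 = 1·1 = 1.
  j = 1: C(14,1)·(3)^1 = 14·3 = 42.
  j = 2: C(14,2)·(3)^2 = 91·9 = 819.
  V_q(n, t) = 1 + 42 + 819 = 862.
Step 2: q^n = 4^14 = 268435456.
Step 3: Hamming bound ⌊q^n / V_q(n,t)⌋ = ⌊268435456/862⌋ = 311410.
Step 4: Compare |C| = 180431 to 311410: satisfied.
The claimed |C| lies below the Hamming bound.


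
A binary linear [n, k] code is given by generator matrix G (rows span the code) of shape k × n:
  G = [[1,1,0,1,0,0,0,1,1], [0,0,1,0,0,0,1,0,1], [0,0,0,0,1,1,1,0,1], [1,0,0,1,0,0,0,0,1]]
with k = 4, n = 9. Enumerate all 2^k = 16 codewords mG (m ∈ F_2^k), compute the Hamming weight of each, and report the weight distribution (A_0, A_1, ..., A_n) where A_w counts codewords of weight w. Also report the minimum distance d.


Weight distribution: A_0 = 1, A_2 = 1, A_3 = 3, A_4 = 2, A_5 = 4, A_6 = 3, A_7 = 1, A_8 = 1. Minimum distance d = 2.

Enumerate all 2^4 = 16 messages m ∈ F_2^4.
For each, compute codeword c = mG in F_2^9, then tally its weight.
  m = 0000 → c = 000000000, weight = 0.
  m = 1000 → c = 110100011, weight = 5.
  m = 0100 → c = 001000101, weight = 3.
  m = 1100 → c = 111100110, weight = 6.
  m = 0010 → c = 000011101, weight = 4.
  m = 1010 → c = 110111110, weight = 7.
  m = 0110 → c = 001011000, weight = 3.
  m = 1110 → c = 111111011, weight = 8.
  m = 0001 → c = 100100001, weight = 3.
  m = 1001 → c = 010000010, weight = 2.
  m = 0101 → c = 101100100, weight = 4.
  m = 1101 → c = 011000111, weight = 5.
  m = 0011 → c = 100111100, weight = 5.
  m = 1011 → c = 010011111, weight = 6.
  m = 0111 → c = 101111001, weight = 6.
  m = 1111 → c = 011011010, weight = 5.
Tally weights:
  weight 0: 1 codewords.
  weight 2: 1 codewords.
  weight 3: 3 codewords.
  weight 4: 2 codewords.
  weight 5: 4 codewords.
  weight 6: 3 codewords.
  weight 7: 1 codewords.
  weight 8: 1 codewords.
Minimum distance d = smallest w > 0 with A_w > 0 = 2.
Sanity: Σ A_w = 16 = 2^4 = 16 ✓.


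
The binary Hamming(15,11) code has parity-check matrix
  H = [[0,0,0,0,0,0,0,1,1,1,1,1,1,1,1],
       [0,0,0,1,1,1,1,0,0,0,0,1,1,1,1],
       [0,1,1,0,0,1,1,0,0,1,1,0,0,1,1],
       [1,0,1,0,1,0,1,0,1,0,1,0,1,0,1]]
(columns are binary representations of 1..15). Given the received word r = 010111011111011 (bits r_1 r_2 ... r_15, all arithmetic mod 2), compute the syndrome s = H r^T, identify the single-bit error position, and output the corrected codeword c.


s = (1, 0, 0, 0)^T, error position = 8, corrected codeword c = 010111001111011

Compute s = H r^T mod 2 one row at a time:
  s_1 = 1 + 1 + 1 + 1 + 1 + 0 + 1 + 1 = 7 ≡ 1 (mod 2).
  s_2 = 1 + 1 + 1 + 0 + 1 + 0 + 1 + 1 = 6 ≡ 0 (mod 2).
  s_3 = 1 + 0 + 1 + 0 + 1 + 1 + 1 + 1 = 6 ≡ 0 (mod 2).
  s_4 = 0 + 0 + 1 + 0 + 1 + 1 + 0 + 1 = 4 ≡ 0 (mod 2).
s = (1, 0, 0, 0)^T — this equals column 8 of H (binary 1000), so error is at position 8.
Correct: flip bit 8 of r = 010111011111011 to get c = 010111001111011.


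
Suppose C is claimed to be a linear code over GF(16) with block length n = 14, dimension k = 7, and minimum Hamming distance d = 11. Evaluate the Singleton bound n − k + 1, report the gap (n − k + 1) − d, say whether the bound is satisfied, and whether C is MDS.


Singleton RHS = n − k + 1 = 8, slack = -3, bound violated (no such code; not MDS).

Singleton bound: d ≤ n − k + 1.
Here n = 14, k = 7, so n − k + 1 = 8.
Given d = 11, check d ≤ 8: NO.
Slack = (n − k + 1) − d = -3.
The slack is negative: d = 11 exceeds n − k + 1 = 8 by 3, so the Singleton bound is violated and no linear [14, 7, 11]_16 code can exist. In particular it is not MDS (MDS requires d = n − k + 1 exactly).
Description: the claimed parameters are [14, 7, 11]_16; such a code would be impossible (violates the Singleton bound).


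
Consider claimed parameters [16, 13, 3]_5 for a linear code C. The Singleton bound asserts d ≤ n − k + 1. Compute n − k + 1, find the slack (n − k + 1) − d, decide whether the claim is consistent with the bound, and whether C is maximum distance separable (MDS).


Singleton RHS = n − k + 1 = 4, slack = 1, bound satisfied, not MDS.

Singleton bound: d ≤ n − k + 1.
Here n = 16, k = 13, so n − k + 1 = 4.
Given d = 3, check d ≤ 4: YES.
Slack = (n − k + 1) − d = 1.
The code is NOT MDS (slack = 1 > 0).
Description: the claimed parameters are [16, 13, 3]_5; such a code would be non-MDS.


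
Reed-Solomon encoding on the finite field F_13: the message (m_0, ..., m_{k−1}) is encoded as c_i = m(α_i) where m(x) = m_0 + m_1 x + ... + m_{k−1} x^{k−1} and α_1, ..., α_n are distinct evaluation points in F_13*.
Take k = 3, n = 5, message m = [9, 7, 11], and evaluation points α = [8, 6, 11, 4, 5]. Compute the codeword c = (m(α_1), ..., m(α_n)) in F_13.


c = [2, 5, 0, 5, 7]

Message polynomial: m(x) = 9 + 7·x + 11·x^2 (mod 13).
For each evaluation point α_i, compute m(α_i) mod 13:
  α_1 = 8: Horner steps 11 → 4 → 2, so m(8) = 2.
  α_2 = 6: Horner steps 11 → 8 → 5, so m(6) = 5.
  α_3 = 11: Horner steps 11 → 11 → 0, so m(11) = 0.
  α_4 = 4: Horner steps 11 → 12 → 5, so m(4) = 5.
  α_5 = 5: Horner steps 11 → 10 → 7, so m(5) = 7.
Codeword c = [2, 5, 0, 5, 7] ∈ F_13^5.


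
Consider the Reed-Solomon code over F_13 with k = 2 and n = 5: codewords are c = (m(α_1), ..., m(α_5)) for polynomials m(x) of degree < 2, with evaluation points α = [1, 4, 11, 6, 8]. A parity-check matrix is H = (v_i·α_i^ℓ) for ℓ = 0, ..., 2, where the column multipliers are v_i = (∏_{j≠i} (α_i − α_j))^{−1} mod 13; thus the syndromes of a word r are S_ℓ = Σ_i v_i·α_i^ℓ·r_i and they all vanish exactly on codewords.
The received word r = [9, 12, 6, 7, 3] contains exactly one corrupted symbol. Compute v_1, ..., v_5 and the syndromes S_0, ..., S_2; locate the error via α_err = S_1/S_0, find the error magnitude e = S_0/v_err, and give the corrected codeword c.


S = (5, 4, 11), error at position 4, error magnitude e = 6, c = [9, 12, 6, 1, 3].

Step 1: column multipliers v_i = (∏_{j≠i}(α_i − α_j))^{−1} mod 13.
  i = 1 (α = 1): (1−4)(1−11)(1−6)(1−8) = (−3)·(−10)·(−5)·(−7) = 1050 ≡ 10, so v_1 = 10^{−1} = 4 (mod 13).
  i = 2 (α = 4): (4−1)(4−11)(4−6)(4−8) = 3·(−7)·(−2)·(−4) = −168 ≡ 1, so v_2 = 1^{−1} = 1 (mod 13).
  i = 3 (α = 11): (11−1)(11−4)(11−6)(11−8) = 10·7·5·3 = 1050 ≡ 10, so v_3 = 10^{−1} = 4 (mod 13).
  i = 4 (α = 6): (6−1)(6−4)(6−11)(6−8) = 5·2·(−5)·(−2) = 100 ≡ 9, so v_4 = 9^{−1} = 3 (mod 13).
  i = 5 (α = 8): (8−1)(8−4)(8−11)(8−6) = 7·4·(−3)·2 = −168 ≡ 1, so v_5 = 1^{−1} = 1 (mod 13).
  v = [4, 1, 4, 3, 1].
Step 2: syndromes of r = [9, 12, 6, 7, 3] (all sums mod 13).
  S_0 = Σ v_i r_i = 4·9 + 1·12 + 4·6 + 3·7 + 1·3 = 96 ≡ 5.
  S_1 = Σ v_i α_i r_i = 4·1·9 + 1·4·12 + 4·11·6 + 3·6·7 + 1·8·3 = 498 ≡ 4.
  α_i^2 mod 13 = [1, 3, 4, 10, 12].
  S_2 = Σ v_i α_i^2 r_i = 4·1·9 + 1·3·12 + 4·4·6 + 3·10·7 + 1·12·3 = 414 ≡ 11.
  S = (5, 4, 11) ≠ 0, so r is not a codeword (an error is present).
Step 3: locate the error. For a single error e at position i, S_ℓ = v_i·e·α_i^ℓ, so α_err = S_1/S_0.
  S_0^{−1} = 5^{−1} = 8 (mod 13), so α_err = 4·8 = 32 ≡ 6 = α_4. Error position i = 4.
  Consistency check: S_2/S_1 = 11·10 = 110 ≡ 6 = α_err ✓ (single-error assumption holds).
Step 4: error magnitude e = S_0/v_4 = S_0·∏_{j≠4}(α_4 − α_j) = 5·9 = 45 ≡ 6 (mod 13).
Step 5: correct position 4: c_4 = r_4 − e = 7 − 6 ≡ 1 (mod 13). Hence c = [9, 12, 6, 1, 3].
  Check: interpolating c through the α_i gives m(x) = 8 + 1·x (degree < 2) with m(α_i) = c_i for every i, so c is indeed a codeword.


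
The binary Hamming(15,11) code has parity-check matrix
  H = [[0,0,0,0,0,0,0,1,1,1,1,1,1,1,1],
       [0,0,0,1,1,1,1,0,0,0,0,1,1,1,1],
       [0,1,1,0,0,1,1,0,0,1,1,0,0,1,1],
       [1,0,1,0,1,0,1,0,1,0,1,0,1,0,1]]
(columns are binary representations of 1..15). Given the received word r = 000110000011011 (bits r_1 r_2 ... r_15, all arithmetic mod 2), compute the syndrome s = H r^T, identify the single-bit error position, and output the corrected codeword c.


s = (0, 1, 1, 1)^T, error position = 7, corrected codeword c = 000110100011011

Compute s = H r^T mod 2 one row at a time:
  s_1 = 0 + 0 + 0 + 1 + 1 + 0 + 1 + 1 = 4 ≡ 0 (mod 2).
  s_2 = 1 + 1 + 0 + 0 + 1 + 0 + 1 + 1 = 5 ≡ 1 (mod 2).
  s_3 = 0 + 0 + 0 + 0 + 0 + 1 + 1 + 1 = 3 ≡ 1 (mod 2).
  s_4 = 0 + 0 + 1 + 0 + 0 + 1 + 0 + 1 = 3 ≡ 1 (mod 2).
s = (0, 1, 1, 1)^T — this equals column 7 of H (binary 0111), so error is at position 7.
Correct: flip bit 7 of r = 000110000011011 to get c = 000110100011011.


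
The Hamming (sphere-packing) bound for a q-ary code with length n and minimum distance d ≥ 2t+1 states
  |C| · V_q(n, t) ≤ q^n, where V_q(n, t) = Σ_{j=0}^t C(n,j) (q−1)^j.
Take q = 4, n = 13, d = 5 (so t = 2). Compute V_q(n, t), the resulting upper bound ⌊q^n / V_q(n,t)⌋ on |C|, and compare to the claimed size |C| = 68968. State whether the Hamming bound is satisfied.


V_q(n, t) = 742, q^n = 67108864, Hamming bound = 90443, |C| = 68968 ≤ bound (satisfied).

Step 1: Compute V_q(n, t) = Σ_{j=0}^2 C(n, j) (q−1)^j.
  j = 0: C(13,0)·(3)^0 = 1·1 = 1.
  j = 1: C(13,1)·(3)^1 = 13·3 = 39.
  j = 2: C(13,2)·(3)^2 = 78·9 = 702.
  V_q(n, t) = 1 + 39 + 702 = 742.
Step 2: q^n = 4^13 = 67108864.
Step 3: Hamming bound ⌊q^n / V_q(n,t)⌋ = ⌊67108864/742⌋ = 90443.
Step 4: Compare |C| = 68968 to 90443: satisfied.
The claimed |C| lies below the Hamming bound.


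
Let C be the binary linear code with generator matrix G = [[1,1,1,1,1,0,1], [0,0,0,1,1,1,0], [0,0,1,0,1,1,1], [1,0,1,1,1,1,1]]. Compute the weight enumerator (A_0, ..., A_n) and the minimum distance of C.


Weight distribution: A_0 = 1, A_2 = 2, A_3 = 6, A_4 = 3, A_5 = 2, A_6 = 2. Minimum distance d = 2.

Enumerate all 2^4 = 16 messages m ∈ F_2^4.
For each, compute codeword c = mG in F_2^7, then tally its weight.
  m = 0000 → c = 0000000, weight = 0.
  m = 1000 → c = 1111101, weight = 6.
  m = 0100 → c = 0001110, weight = 3.
  m = 1100 → c = 1110011, weight = 5.
  m = 0010 → c = 0010111, weight = 4.
  m = 1010 → c = 1101010, weight = 4.
  m = 0110 → c = 0011001, weight = 3.
  m = 1110 → c = 1100100, weight = 3.
  m = 0001 → c = 1011111, weight = 6.
  m = 1001 → c = 0100010, weight = 2.
  m = 0101 → c = 1010001, weight = 3.
  m = 1101 → c = 0101100, weight = 3.
  m = 0011 → c = 1001000, weight = 2.
  m = 1011 → c = 0110101, weight = 4.
  m = 0111 → c = 1000110, weight = 3.
  m = 1111 → c = 0111011, weight = 5.
Tally weights:
  weight 0: 1 codewords.
  weight 2: 2 codewords.
  weight 3: 6 codewords.
  weight 4: 3 codewords.
  weight 5: 2 codewords.
  weight 6: 2 codewords.
Minimum distance d = smallest w > 0 with A_w > 0 = 2.
Sanity: Σ A_w = 16 = 2^4 = 16 ✓.


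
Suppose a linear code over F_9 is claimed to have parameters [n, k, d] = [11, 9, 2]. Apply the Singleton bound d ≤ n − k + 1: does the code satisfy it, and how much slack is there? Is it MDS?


Singleton RHS = n − k + 1 = 3, slack = 1, bound satisfied, not MDS.

Singleton bound: d ≤ n − k + 1.
Here n = 11, k = 9, so n − k + 1 = 3.
Given d = 2, check d ≤ 3: YES.
Slack = (n − k + 1) − d = 1.
The code is NOT MDS (slack = 1 > 0).
Description: the claimed parameters are [11, 9, 2]_9; such a code would be non-MDS.


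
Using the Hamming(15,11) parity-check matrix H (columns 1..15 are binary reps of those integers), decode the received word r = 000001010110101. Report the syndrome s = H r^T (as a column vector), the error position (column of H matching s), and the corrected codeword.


s = (1, 1, 0, 1)^T, error position = 13, corrected codeword c = 000001010110001

Compute s = H r^T mod 2 one row at a time:
  s_1 = 1 + 0 + 1 + 1 + 0 + 1 + 0 + 1 = 5 ≡ 1 (mod 2).
  s_2 = 0 + 0 + 1 + 0 + 0 + 1 + 0 + 1 = 3 ≡ 1 (mod 2).
  s_3 = 0 + 0 + 1 + 0 + 1 + 1 + 0 + 1 = 4 ≡ 0 (mod 2).
  s_4 = 0 + 0 + 0 + 0 + 0 + 1 + 1 + 1 = 3 ≡ 1 (mod 2).
s = (1, 1, 0, 1)^T — this equals column 13 of H (binary 1101), so error is at position 13.
Correct: flip bit 13 of r = 000001010110101 to get c = 000001010110001.


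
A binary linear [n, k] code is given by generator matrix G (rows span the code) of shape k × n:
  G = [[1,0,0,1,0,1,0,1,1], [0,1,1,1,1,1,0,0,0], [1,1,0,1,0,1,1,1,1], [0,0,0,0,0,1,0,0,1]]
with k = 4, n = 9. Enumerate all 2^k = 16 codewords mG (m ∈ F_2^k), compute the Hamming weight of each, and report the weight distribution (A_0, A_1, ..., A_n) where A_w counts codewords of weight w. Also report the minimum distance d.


Weight distribution: A_0 = 1, A_2 = 2, A_3 = 1, A_4 = 1, A_5 = 6, A_6 = 4, A_7 = 1. Minimum distance d = 2.

Enumerate all 2^4 = 16 messages m ∈ F_2^4.
For each, compute codeword c = mG in F_2^9, then tally its weight.
  m = 0000 → c = 000000000, weight = 0.
  m = 1000 → c = 100101011, weight = 5.
  m = 0100 → c = 011111000, weight = 5.
  m = 1100 → c = 111010011, weight = 6.
  m = 0010 → c = 110101111, weight = 7.
  m = 1010 → c = 010000100, weight = 2.
  m = 0110 → c = 101010111, weight = 6.
  m = 1110 → c = 001111100, weight = 5.
  m = 0001 → c = 000001001, weight = 2.
  m = 1001 → c = 100100010, weight = 3.
  m = 0101 → c = 011110001, weight = 5.
  m = 1101 → c = 111011010, weight = 6.
  m = 0011 → c = 110100110, weight = 5.
  m = 1011 → c = 010001101, weight = 4.
  m = 0111 → c = 101011110, weight = 6.
  m = 1111 → c = 001110101, weight = 5.
Tally weights:
  weight 0: 1 codewords.
  weight 2: 2 codewords.
  weight 3: 1 codewords.
  weight 4: 1 codewords.
  weight 5: 6 codewords.
  weight 6: 4 codewords.
  weight 7: 1 codewords.
Minimum distance d = smallest w > 0 with A_w > 0 = 2.
Sanity: Σ A_w = 16 = 2^4 = 16 ✓.


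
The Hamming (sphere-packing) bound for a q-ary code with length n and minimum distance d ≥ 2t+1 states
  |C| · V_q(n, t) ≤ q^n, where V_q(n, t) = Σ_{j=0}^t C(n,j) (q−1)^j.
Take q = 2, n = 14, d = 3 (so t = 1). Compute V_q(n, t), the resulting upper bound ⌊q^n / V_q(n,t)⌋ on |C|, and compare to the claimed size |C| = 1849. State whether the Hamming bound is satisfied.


V_q(n, t) = 15, q^n = 16384, Hamming bound = 1092, |C| = 1849 > bound (violated).

Step 1: Compute V_q(n, t) = Σ_{j=0}^1 C(n, j) (q−1)^j.
  j = 0: C(14,0)·(1)^0 = 1·1 = 1.
  j = 1: C(14,1)·(1)^1 = 14·1 = 14.
  V_q(n, t) = 1 + 14 = 15.
Step 2: q^n = 2^14 = 16384.
Step 3: Hamming bound ⌊q^n / V_q(n,t)⌋ = ⌊16384/15⌋ = 1092.
Step 4: Compare |C| = 1849 to 1092: violated.
The claimed |C| lies above the Hamming bound, so no 2-ary code of length 14 with d ≥ 3 can have 1849 codewords.


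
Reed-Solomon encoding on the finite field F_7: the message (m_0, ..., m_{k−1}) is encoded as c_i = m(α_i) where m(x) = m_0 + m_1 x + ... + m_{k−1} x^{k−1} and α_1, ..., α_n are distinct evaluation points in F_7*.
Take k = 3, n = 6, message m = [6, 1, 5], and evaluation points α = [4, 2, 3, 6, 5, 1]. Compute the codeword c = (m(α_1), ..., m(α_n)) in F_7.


c = [6, 0, 5, 3, 3, 5]

Message polynomial: m(x) = 6 + 1·x + 5·x^2 (mod 7).
For each evaluation point α_i, compute m(α_i) mod 7:
  α_1 = 4: Horner steps 5 → 0 → 6, so m(4) = 6.
  α_2 = 2: Horner steps 5 → 4 → 0, so m(2) = 0.
  α_3 = 3: Horner steps 5 → 2 → 5, so m(3) = 5.
  α_4 = 6: Horner steps 5 → 3 → 3, so m(6) = 3.
  α_5 = 5: Horner steps 5 → 5 → 3, so m(5) = 3.
  α_6 = 1: Horner steps 5 → 6 → 5, so m(1) = 5.
Codeword c = [6, 0, 5, 3, 3, 5] ∈ F_7^6.


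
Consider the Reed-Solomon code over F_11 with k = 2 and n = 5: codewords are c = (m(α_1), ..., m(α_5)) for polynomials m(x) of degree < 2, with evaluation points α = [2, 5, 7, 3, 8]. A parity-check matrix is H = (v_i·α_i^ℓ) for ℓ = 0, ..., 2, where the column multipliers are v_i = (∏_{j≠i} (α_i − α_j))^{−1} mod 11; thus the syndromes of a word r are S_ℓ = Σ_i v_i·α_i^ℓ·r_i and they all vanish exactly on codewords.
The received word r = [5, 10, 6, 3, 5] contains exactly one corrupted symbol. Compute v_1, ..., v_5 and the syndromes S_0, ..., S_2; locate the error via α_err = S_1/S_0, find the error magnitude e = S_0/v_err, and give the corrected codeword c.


S = (6, 4, 10), error at position 5, error magnitude e = 1, c = [5, 10, 6, 3, 4].

Step 1: column multipliers v_i = (∏_{j≠i}(α_i − α_j))^{−1} mod 11.
  i = 1 (α = 2): (2−5)(2−7)(2−3)(2−8) = (−3)·(−5)·(−1)·(−6) = 90 ≡ 2, so v_1 = 2^{−1} = 6 (mod 11).
  i = 2 (α = 5): (5−2)(5−7)(5−3)(5−8) = 3·(−2)·2·(−3) = 36 ≡ 3, so v_2 = 3^{−1} = 4 (mod 11).
  i = 3 (α = 7): (7−2)(7−5)(7−3)(7−8) = 5·2·4·(−1) = −40 ≡ 4, so v_3 = 4^{−1} = 3 (mod 11).
  i = 4 (α = 3): (3−2)(3−5)(3−7)(3−8) = 1·(−2)·(−4)·(−5) = −40 ≡ 4, so v_4 = 4^{−1} = 3 (mod 11).
  i = 5 (α = 8): (8−2)(8−5)(8−7)(8−3) = 6·3·1·5 = 90 ≡ 2, so v_5 = 2^{−1} = 6 (mod 11).
  v = [6, 4, 3, 3, 6].
Step 2: syndromes of r = [5, 10, 6, 3, 5] (all sums mod 11).
  S_0 = Σ v_i r_i = 6·5 + 4·10 + 3·6 + 3·3 + 6·5 = 127 ≡ 6.
  S_1 = Σ v_i α_i r_i = 6·2·5 + 4·5·10 + 3·7·6 + 3·3·3 + 6·8·5 = 653 ≡ 4.
  α_i^2 mod 11 = [4, 3, 5, 9, 9].
  S_2 = Σ v_i α_i^2 r_i = 6·4·5 + 4·3·10 + 3·5·6 + 3·9·3 + 6·9·5 = 681 ≡ 10.
  S = (6, 4, 10) ≠ 0, so r is not a codeword (an error is present).
Step 3: locate the error. For a single error e at position i, S_ℓ = v_i·e·α_i^ℓ, so α_err = S_1/S_0.
  S_0^{−1} = 6^{−1} = 2 (mod 11), so α_err = 4·2 = 8 ≡ 8 = α_5. Error position i = 5.
  Consistency check: S_2/S_1 = 10·3 = 30 ≡ 8 = α_err ✓ (single-error assumption holds).
Step 4: error magnitude e = S_0/v_5 = S_0·∏_{j≠5}(α_5 − α_j) = 6·2 = 12 ≡ 1 (mod 11).
Step 5: correct position 5: c_5 = r_5 − e = 5 − 1 ≡ 4 (mod 11). Hence c = [5, 10, 6, 3, 4].
  Check: interpolating c through the α_i gives m(x) = 9 + 9·x (degree < 2) with m(α_i) = c_i for every i, so c is indeed a codeword.


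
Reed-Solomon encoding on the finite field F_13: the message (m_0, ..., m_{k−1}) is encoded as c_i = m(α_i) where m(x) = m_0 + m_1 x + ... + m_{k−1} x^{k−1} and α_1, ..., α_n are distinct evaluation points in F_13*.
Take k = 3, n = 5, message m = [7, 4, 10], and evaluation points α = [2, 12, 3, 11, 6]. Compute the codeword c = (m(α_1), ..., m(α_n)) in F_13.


c = [3, 0, 5, 0, 1]

Message polynomial: m(x) = 7 + 4·x + 10·x^2 (mod 13).
For each evaluation point α_i, compute m(α_i) mod 13:
  α_1 = 2: Horner steps 10 → 11 → 3, so m(2) = 3.
  α_2 = 12: Horner steps 10 → 7 → 0, so m(12) = 0.
  α_3 = 3: Horner steps 10 → 8 → 5, so m(3) = 5.
  α_4 = 11: Horner steps 10 → 10 → 0, so m(11) = 0.
  α_5 = 6: Horner steps 10 → 12 → 1, so m(6) = 1.
Codeword c = [3, 0, 5, 0, 1] ∈ F_13^5.


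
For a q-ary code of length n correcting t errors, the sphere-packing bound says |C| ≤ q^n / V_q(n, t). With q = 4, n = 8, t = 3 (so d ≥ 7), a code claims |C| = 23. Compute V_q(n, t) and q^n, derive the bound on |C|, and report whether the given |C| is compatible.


V_q(n, t) = 1789, q^n = 65536, Hamming bound = 36, |C| = 23 ≤ bound (satisfied).

Step 1: Compute V_q(n, t) = Σ_{j=0}^3 C(n, j) (q−1)^j.
  j = 0: C(8,0)·(3)^0 = 1·1 = 1.
  j = 1: C(8,1)·(3)^1 = 8·3 = 24.
  j = 2: C(8,2)·(3)^2 = 28·9 = 252.
  j = 3: C(8,3)·(3)^3 = 56·27 = 1512.
  V_q(n, t) = 1 + 24 + 252 + 1512 = 1789.
Step 2: q^n = 4^8 = 65536.
Step 3: Hamming bound ⌊q^n / V_q(n,t)⌋ = ⌊65536/1789⌋ = 36.
Step 4: Compare |C| = 23 to 36: satisfied.
The claimed |C| lies below the Hamming bound.


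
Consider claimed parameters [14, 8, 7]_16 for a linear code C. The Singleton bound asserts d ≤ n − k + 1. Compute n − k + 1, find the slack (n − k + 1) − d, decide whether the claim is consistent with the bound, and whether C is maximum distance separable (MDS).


Singleton RHS = n − k + 1 = 7, slack = 0, bound satisfied, MDS.

Singleton bound: d ≤ n − k + 1.
Here n = 14, k = 8, so n − k + 1 = 7.
Given d = 7, check d ≤ 7: YES.
Slack = (n − k + 1) − d = 0.
The code is MDS (slack = 0).
Description: the claimed parameters are [14, 8, 7]_16; such a code would be MDS (meets Singleton bound).


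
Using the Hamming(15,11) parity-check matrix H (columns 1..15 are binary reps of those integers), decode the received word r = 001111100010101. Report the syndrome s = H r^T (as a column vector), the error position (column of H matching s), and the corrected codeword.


s = (1, 0, 1, 0)^T, error position = 10, corrected codeword c = 001111100110101

Compute s = H r^T mod 2 one row at a time:
  s_1 = 0 + 0 + 0 + 1 + 0 + 1 + 0 + 1 = 3 ≡ 1 (mod 2).
  s_2 = 1 + 1 + 1 + 1 + 0 + 1 + 0 + 1 = 6 ≡ 0 (mod 2).
  s_3 = 0 + 1 + 1 + 1 + 0 + 1 + 0 + 1 = 5 ≡ 1 (mod 2).
  s_4 = 0 + 1 + 1 + 1 + 0 + 1 + 1 + 1 = 6 ≡ 0 (mod 2).
s = (1, 0, 1, 0)^T — this equals column 10 of H (binary 1010), so error is at position 10.
Correct: flip bit 10 of r = 001111100010101 to get c = 001111100110101.


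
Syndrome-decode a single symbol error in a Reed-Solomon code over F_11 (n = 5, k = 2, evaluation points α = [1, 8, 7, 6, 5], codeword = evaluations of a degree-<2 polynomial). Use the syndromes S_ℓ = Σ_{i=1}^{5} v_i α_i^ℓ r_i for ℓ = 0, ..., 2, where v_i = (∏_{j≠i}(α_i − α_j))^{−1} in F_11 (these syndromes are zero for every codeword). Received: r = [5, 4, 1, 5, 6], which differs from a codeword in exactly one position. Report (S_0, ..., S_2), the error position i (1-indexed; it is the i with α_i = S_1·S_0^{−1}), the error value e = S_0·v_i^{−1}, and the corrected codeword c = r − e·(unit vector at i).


S = (4, 2, 1), error at position 4, error magnitude e = 7, c = [5, 4, 1, 9, 6].

Step 1: column multipliers v_i = (∏_{j≠i}(α_i − α_j))^{−1} mod 11.
  i = 1 (α = 1): (1−8)(1−7)(1−6)(1−5) = (−7)·(−6)·(−5)·(−4) = 840 ≡ 4, so v_1 = 4^{−1} = 3 (mod 11).
  i = 2 (α = 8): (8−1)(8−7)(8−6)(8−5) = 7·1·2·3 = 42 ≡ 9, so v_2 = 9^{−1} = 5 (mod 11).
  i = 3 (α = 7): (7−1)(7−8)(7−6)(7−5) = 6·(−1)·1·2 = −12 ≡ 10, so v_3 = 10^{−1} = 10 (mod 11).
  i = 4 (α = 6): (6−1)(6−8)(6−7)(6−5) = 5·(−2)·(−1)·1 = 10 ≡ 10, so v_4 = 10^{−1} = 10 (mod 11).
  i = 5 (α = 5): (5−1)(5−8)(5−7)(5−6) = 4·(−3)·(−2)·(−1) = −24 ≡ 9, so v_5 = 9^{−1} = 5 (mod 11).
  v = [3, 5, 10, 10, 5].
Step 2: syndromes of r = [5, 4, 1, 5, 6] (all sums mod 11).
  S_0 = Σ v_i r_i = 3·5 + 5·4 + 10·1 + 10·5 + 5·6 = 125 ≡ 4.
  S_1 = Σ v_i α_i r_i = 3·1·5 + 5·8·4 + 10·7·1 + 10·6·5 + 5·5·6 = 695 ≡ 2.
  α_i^2 mod 11 = [1, 9, 5, 3, 3].
  S_2 = Σ v_i α_i^2 r_i = 3·1·5 + 5·9·4 + 10·5·1 + 10·3·5 + 5·3·6 = 485 ≡ 1.
  S = (4, 2, 1) ≠ 0, so r is not a codeword (an error is present).
Step 3: locate the error. For a single error e at position i, S_ℓ = v_i·e·α_i^ℓ, so α_err = S_1/S_0.
  S_0^{−1} = 4^{−1} = 3 (mod 11), so α_err = 2·3 = 6 ≡ 6 = α_4. Error position i = 4.
  Consistency check: S_2/S_1 = 1·6 = 6 ≡ 6 = α_err ✓ (single-error assumption holds).
Step 4: error magnitude e = S_0/v_4 = S_0·∏_{j≠4}(α_4 − α_j) = 4·10 = 40 ≡ 7 (mod 11).
Step 5: correct position 4: c_4 = r_4 − e = 5 − 7 ≡ 9 (mod 11). Hence c = [5, 4, 1, 9, 6].
  Check: interpolating c through the α_i gives m(x) = 2 + 3·x (degree < 2) with m(α_i) = c_i for every i, so c is indeed a codeword.


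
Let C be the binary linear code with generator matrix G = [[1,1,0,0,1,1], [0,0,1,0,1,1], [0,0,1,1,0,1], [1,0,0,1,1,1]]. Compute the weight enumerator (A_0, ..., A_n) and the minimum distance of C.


Weight distribution: A_0 = 1, A_2 = 4, A_3 = 6, A_4 = 3, A_5 = 2. Minimum distance d = 2.

Enumerate all 2^4 = 16 messages m ∈ F_2^4.
For each, compute codeword c = mG in F_2^6, then tally its weight.
  m = 0000 → c = 000000, weight = 0.
  m = 1000 → c = 110011, weight = 4.
  m = 0100 → c = 001011, weight = 3.
  m = 1100 → c = 111000, weight = 3.
  m = 0010 → c = 001101, weight = 3.
  m = 1010 → c = 111110, weight = 5.
  m = 0110 → c = 000110, weight = 2.
  m = 1110 → c = 110101, weight = 4.
  m = 0001 → c = 100111, weight = 4.
  m = 1001 → c = 010100, weight = 2.
  m = 0101 → c = 101100, weight = 3.
  m = 1101 → c = 011111, weight = 5.
  m = 0011 → c = 101010, weight = 3.
  m = 1011 → c = 011001, weight = 3.
  m = 0111 → c = 100001, weight = 2.
  m = 1111 → c = 010010, weight = 2.
Tally weights:
  weight 0: 1 codewords.
  weight 2: 4 codewords.
  weight 3: 6 codewords.
  weight 4: 3 codewords.
  weight 5: 2 codewords.
Minimum distance d = smallest w > 0 with A_w > 0 = 2.
Sanity: Σ A_w = 16 = 2^4 = 16 ✓.


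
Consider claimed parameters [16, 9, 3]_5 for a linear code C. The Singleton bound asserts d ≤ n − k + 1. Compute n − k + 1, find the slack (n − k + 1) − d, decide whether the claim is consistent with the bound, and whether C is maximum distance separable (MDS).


Singleton RHS = n − k + 1 = 8, slack = 5, bound satisfied, not MDS.

Singleton bound: d ≤ n − k + 1.
Here n = 16, k = 9, so n − k + 1 = 8.
Given d = 3, check d ≤ 8: YES.
Slack = (n − k + 1) − d = 5.
The code is NOT MDS (slack = 5 > 0).
Description: the claimed parameters are [16, 9, 3]_5; such a code would be non-MDS.
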